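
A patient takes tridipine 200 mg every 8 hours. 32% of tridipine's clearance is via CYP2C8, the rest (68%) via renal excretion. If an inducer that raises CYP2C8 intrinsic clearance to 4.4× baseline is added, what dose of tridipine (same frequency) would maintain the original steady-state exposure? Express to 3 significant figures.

The CYP2C8 pathway (32% of clearance) is boosted to 4.4× activity: 0.32 × 4.4 = 1.408.
The remaining 68% of clearance is unaffected.
CL_new/CL_old = 1.408 + 0.68 = 2.088.
To maintain the same steady-state level, dose must scale with clearance: new dose = 200 × 2.088 = 418 mg.

418 mg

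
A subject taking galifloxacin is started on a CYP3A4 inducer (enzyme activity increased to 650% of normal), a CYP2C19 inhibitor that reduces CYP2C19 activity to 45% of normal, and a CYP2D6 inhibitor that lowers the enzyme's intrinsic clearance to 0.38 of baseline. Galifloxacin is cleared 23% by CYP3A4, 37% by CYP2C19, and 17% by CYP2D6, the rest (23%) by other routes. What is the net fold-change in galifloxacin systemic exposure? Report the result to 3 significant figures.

The CYP3A4 pathway (23% of clearance) is boosted to 6.5× activity: 0.23 × 6.5 = 1.495.
The CYP2C19 pathway (37% of clearance) is reduced to 0.45× activity: 0.37 × 0.45 = 0.1665.
The CYP2D6 pathway (17% of clearance) is reduced to 0.38× activity: 0.17 × 0.38 = 0.0646.
The remaining 23% of clearance is unaffected.
New clearance relative to baseline: 1.495 + 0.1665 + 0.0646 + 0.23 = 1.9561.
Net systemic exposure ratio = 1 / 1.9561 = 0.511.

0.511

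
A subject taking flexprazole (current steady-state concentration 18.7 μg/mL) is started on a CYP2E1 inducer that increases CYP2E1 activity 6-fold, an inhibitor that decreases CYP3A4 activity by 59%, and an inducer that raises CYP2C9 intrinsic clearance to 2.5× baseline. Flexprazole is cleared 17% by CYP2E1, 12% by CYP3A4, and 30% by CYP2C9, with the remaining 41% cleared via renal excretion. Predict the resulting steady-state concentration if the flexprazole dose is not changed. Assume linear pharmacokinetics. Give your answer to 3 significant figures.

The CYP2E1 pathway (17% of clearance) increases to 6× activity: 0.17 × 6 = 1.02.
The CYP3A4 pathway (12% of clearance) drops to 0.41× activity: 0.12 × 0.41 = 0.0492.
The CYP2C9 pathway (30% of clearance) rises to 2.5× activity: 0.3 × 2.5 = 0.75.
Non-CYP routes (41%) are unchanged.
Relative clearance = 1.02 + 0.0492 + 0.75 + 0.41 = 2.2292.
Steady-state concentration ∝ 1/CL: new value = 18.7 / 2.2292 = 8.39 μg/mL.

8.39 μg/mL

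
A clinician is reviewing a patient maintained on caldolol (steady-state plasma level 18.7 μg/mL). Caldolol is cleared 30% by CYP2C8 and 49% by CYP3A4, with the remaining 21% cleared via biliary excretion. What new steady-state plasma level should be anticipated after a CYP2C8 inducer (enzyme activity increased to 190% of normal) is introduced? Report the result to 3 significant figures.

14.7 μg/mL

The CYP2C8 pathway (30% of clearance) is boosted to 1.9× activity: 0.3 × 1.9 = 0.57.
CYP3A4 (49%) and the residual 21% are unaffected.
New clearance relative to baseline: 0.57 + 0.49 + 0.21 = 1.27.
With dosing unchanged, steady-state plasma level scales as 1/CL: 18.7 / 1.27 = 14.7 μg/mL.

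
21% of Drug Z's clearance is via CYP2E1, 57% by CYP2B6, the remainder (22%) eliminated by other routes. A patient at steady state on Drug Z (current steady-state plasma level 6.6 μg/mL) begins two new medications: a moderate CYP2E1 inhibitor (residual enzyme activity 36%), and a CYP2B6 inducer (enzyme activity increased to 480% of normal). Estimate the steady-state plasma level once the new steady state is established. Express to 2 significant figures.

The CYP2E1 pathway (21% of clearance) is reduced to 0.36× activity: 0.21 × 0.36 = 0.0756.
The CYP2B6 pathway (57% of clearance) is boosted to 4.8× activity: 0.57 × 4.8 = 2.736.
Non-CYP routes (22%) are unchanged.
New clearance relative to baseline: 0.0756 + 2.736 + 0.22 = 3.0316.
Dividing the baseline by the relative clearance: 6.6 / 3.0316 = 2.2 μg/mL.

2.2 μg/mL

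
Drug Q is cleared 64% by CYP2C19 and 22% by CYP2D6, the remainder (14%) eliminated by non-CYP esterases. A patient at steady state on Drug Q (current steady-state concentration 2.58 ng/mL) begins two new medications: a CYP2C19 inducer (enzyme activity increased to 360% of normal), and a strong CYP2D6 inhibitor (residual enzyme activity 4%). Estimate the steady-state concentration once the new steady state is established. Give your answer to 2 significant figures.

The CYP2C19 pathway (64% of clearance) increases to 3.6× activity: 0.64 × 3.6 = 2.304.
The CYP2D6 pathway (22% of clearance) is reduced to 0.04× activity: 0.22 × 0.04 = 0.0088.
Non-CYP routes (14%) are unchanged.
New clearance relative to baseline: 2.304 + 0.0088 + 0.14 = 2.4528.
Dividing the baseline by the relative clearance: 2.58 / 2.4528 = 1.1 ng/mL.

1.1 ng/mL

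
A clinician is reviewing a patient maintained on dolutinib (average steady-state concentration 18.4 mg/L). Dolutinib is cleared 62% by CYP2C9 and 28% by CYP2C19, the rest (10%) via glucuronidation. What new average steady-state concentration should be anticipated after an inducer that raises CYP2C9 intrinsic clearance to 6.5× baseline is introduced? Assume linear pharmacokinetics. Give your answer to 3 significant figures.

4.17 mg/L

The CYP2C9 pathway (62% of clearance) rises to 6.5× activity: 0.62 × 6.5 = 4.03.
CYP2C19 (28%) and the residual 10% are unaffected.
CL_new/CL_old = 4.03 + 0.28 + 0.1 = 4.41.
New average steady-state concentration = baseline ÷ relative clearance = 18.4 / 4.41 = 4.17 mg/L.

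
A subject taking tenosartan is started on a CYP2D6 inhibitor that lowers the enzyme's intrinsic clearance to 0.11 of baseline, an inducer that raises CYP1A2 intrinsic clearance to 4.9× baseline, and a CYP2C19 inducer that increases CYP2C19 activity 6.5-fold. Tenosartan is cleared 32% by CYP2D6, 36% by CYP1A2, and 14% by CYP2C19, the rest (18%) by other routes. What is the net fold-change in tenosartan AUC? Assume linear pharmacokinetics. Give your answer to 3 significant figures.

The CYP2D6 pathway (32% of clearance) drops to 0.11× activity: 0.32 × 0.11 = 0.0352.
The CYP1A2 pathway (36% of clearance) increases to 4.9× activity: 0.36 × 4.9 = 1.764.
The CYP2C19 pathway (14% of clearance) rises to 6.5× activity: 0.14 × 6.5 = 0.91.
The remaining 18% of clearance is unaffected.
New clearance relative to baseline: 0.0352 + 1.764 + 0.91 + 0.18 = 2.8892.
Because AUC varies inversely with clearance, the combined effect is 1 / 2.8892 = 0.346.

0.346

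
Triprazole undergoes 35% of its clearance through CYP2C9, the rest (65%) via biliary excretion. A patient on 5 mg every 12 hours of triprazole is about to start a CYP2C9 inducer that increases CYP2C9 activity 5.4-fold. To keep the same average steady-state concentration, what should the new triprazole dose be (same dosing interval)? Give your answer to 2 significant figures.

The CYP2C9 pathway (35% of clearance) rises to 5.4× activity: 0.35 × 5.4 = 1.89.
The remaining 65% of clearance is unaffected.
CL_new/CL_old = 1.89 + 0.65 = 2.54.
To maintain the same steady-state level, dose must scale with clearance: new dose = 5 × 2.54 = 13 mg.

13 mg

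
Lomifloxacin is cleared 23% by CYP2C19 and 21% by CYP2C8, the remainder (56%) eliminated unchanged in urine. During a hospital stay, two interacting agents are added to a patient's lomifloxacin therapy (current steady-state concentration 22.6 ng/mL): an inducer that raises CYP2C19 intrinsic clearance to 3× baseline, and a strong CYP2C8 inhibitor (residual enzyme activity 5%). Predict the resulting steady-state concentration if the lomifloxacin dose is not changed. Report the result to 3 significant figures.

CYP2C19: 0.23 × 3 = 0.69
CYP2C8: 0.21 × 0.05 = 0.0105
Other: 0.56 (unchanged)
New clearance relative to baseline: 0.69 + 0.0105 + 0.56 = 1.2605.
New steady-state concentration = 22.6 / 1.2605 = 17.9 ng/mL (concentration scales inversely with clearance).

17.9 ng/mL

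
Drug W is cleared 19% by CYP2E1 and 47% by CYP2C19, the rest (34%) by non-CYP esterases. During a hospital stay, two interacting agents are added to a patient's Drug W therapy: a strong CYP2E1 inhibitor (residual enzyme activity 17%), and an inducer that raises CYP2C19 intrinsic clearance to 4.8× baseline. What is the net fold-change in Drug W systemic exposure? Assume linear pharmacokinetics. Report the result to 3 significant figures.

The CYP2E1 pathway (19% of clearance) drops to 0.17× activity: 0.19 × 0.17 = 0.0323.
The CYP2C19 pathway (47% of clearance) rises to 4.8× activity: 0.47 × 4.8 = 2.256.
Non-CYP routes (34%) are unchanged.
New clearance relative to baseline: 0.0323 + 2.256 + 0.34 = 2.6283.
Systemic exposure ∝ 1/CL: fold-change = 1 / 2.6283 = 0.380.

0.380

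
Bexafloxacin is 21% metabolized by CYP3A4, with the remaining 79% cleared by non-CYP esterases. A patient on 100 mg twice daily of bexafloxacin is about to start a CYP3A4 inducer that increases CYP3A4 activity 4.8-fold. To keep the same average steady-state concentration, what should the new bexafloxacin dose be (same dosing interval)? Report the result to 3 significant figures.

The CYP3A4 pathway (21% of clearance) increases to 4.8× activity: 0.21 × 4.8 = 1.008.
The remaining 79% of clearance is unaffected.
CL_new/CL_old = 1.008 + 0.79 = 1.798.
Css,avg = (dose rate)/CL, so holding Css fixed requires dose ∝ CL: 100 × 1.798 = 180 mg.

180 mg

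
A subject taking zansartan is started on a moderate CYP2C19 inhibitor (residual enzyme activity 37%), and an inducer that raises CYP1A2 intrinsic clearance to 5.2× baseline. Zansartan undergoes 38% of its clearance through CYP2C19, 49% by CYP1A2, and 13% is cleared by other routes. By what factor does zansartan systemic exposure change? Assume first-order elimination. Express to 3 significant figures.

The CYP2C19 pathway (38% of clearance) falls to 0.37× activity: 0.38 × 0.37 = 0.1406.
The CYP1A2 pathway (49% of clearance) rises to 5.2× activity: 0.49 × 5.2 = 2.548.
The remaining 13% of clearance is unaffected.
New clearance relative to baseline: 0.1406 + 2.548 + 0.13 = 2.8186.
Systemic exposure ∝ 1/CL: fold-change = 1 / 2.8186 = 0.355.

0.355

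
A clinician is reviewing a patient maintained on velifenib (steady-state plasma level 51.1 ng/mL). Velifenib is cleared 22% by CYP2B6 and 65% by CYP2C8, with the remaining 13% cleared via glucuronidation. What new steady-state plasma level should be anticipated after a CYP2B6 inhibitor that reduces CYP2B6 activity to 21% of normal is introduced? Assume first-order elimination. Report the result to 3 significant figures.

The CYP2B6 pathway (22% of clearance) falls to 0.21× activity: 0.22 × 0.21 = 0.0462.
CYP2C8 (65%) and the residual 13% are unaffected.
CL_new/CL_old = 0.0462 + 0.65 + 0.13 = 0.8262.
With dosing unchanged, steady-state plasma level scales as 1/CL: 51.1 / 0.8262 = 61.8 ng/mL.

61.8 ng/mL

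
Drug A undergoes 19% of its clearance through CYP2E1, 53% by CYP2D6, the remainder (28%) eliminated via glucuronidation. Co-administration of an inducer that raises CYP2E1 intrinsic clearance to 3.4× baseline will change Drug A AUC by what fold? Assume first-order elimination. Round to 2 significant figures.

The CYP2E1 pathway (19% of clearance) is boosted to 3.4× activity: 0.19 × 3.4 = 0.646.
CYP2D6 (53%) and the residual 28% are unaffected.
Relative clearance = 0.646 + 0.53 + 0.28 = 1.456.
AUC is inversely proportional to clearance, so the fold-change is 1 / 1.456 = 0.69.

0.69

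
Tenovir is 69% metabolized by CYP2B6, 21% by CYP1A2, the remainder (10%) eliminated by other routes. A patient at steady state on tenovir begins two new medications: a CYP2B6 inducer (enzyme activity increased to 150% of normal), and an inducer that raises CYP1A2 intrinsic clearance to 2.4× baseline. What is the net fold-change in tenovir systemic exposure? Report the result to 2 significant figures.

0.61

The CYP2B6 pathway (69% of clearance) rises to 1.5× activity: 0.69 × 1.5 = 1.035.
The CYP1A2 pathway (21% of clearance) increases to 2.4× activity: 0.21 × 2.4 = 0.504.
Non-CYP routes (10%) are unchanged.
CL_new/CL_old = 1.035 + 0.504 + 0.1 = 1.639.
Systemic exposure ∝ 1/CL: fold-change = 1 / 1.639 = 0.61.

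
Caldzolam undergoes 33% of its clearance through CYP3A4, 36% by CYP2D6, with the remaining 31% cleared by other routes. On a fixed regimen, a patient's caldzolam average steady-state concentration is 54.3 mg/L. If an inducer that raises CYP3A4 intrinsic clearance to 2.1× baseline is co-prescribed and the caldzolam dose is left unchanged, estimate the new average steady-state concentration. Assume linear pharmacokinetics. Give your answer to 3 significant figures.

39.8 mg/L

The CYP3A4 pathway (33% of clearance) rises to 2.1× activity: 0.33 × 2.1 = 0.693.
CYP2D6 (36%) and the residual 31% are unaffected.
CL_new/CL_old = 0.693 + 0.36 + 0.31 = 1.363.
With dosing unchanged, average steady-state concentration scales as 1/CL: 54.3 / 1.363 = 39.8 mg/L.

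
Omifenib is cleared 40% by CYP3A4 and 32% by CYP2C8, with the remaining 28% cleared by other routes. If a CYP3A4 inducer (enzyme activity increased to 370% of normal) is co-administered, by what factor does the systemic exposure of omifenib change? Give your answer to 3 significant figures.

0.481

The CYP3A4 pathway (40% of clearance) rises to 3.7× activity: 0.4 × 3.7 = 1.48.
CYP2C8 (32%) and the residual 28% are unaffected.
Relative clearance = 1.48 + 0.32 + 0.28 = 2.08.
Systemic exposure is inversely proportional to clearance, so the fold-change is 1 / 2.08 = 0.481.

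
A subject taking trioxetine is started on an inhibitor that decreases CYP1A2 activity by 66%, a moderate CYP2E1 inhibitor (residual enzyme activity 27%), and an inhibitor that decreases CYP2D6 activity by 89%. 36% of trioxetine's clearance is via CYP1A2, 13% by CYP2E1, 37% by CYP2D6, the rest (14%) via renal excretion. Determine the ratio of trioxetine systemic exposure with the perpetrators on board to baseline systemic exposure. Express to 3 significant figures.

2.96

The CYP1A2 pathway (36% of clearance) is reduced to 0.34× activity: 0.36 × 0.34 = 0.1224.
The CYP2E1 pathway (13% of clearance) drops to 0.27× activity: 0.13 × 0.27 = 0.0351.
The CYP2D6 pathway (37% of clearance) is reduced to 0.11× activity: 0.37 × 0.11 = 0.0407.
The remaining 14% of clearance is unaffected.
New clearance relative to baseline: 0.1224 + 0.0351 + 0.0407 + 0.14 = 0.3382.
Systemic exposure ∝ 1/CL: fold-change = 1 / 0.3382 = 2.96.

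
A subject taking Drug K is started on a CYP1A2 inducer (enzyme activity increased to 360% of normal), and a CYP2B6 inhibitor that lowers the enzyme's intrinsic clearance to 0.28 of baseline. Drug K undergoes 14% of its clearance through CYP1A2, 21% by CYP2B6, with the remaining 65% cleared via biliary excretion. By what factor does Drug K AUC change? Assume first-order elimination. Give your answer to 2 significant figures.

0.82

CYP1A2: 0.14 × 3.6 = 0.504
CYP2B6: 0.21 × 0.28 = 0.0588
Other: 0.65 (unchanged)
Relative clearance = 0.504 + 0.0588 + 0.65 = 1.2128.
AUC ∝ 1/CL: fold-change = 1 / 1.2128 = 0.82.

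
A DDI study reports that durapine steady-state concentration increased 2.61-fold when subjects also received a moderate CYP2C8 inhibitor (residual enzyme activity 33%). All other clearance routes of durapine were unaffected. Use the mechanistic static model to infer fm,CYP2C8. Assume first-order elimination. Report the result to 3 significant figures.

0.921

Call the CYP2C8 fraction fm. After the interaction, CL_new/CL_old = fm × 0.33 + (1 − fm).
Steady-state concentration ratio = 1 / (new CL fraction), so new CL fraction = 1 / 2.61 = 0.3831.
fm × 0.33 + 1 − fm = 0.3831  ⇒  fm × (0.33 − 1) = −0.6169  ⇒  fm = 0.921.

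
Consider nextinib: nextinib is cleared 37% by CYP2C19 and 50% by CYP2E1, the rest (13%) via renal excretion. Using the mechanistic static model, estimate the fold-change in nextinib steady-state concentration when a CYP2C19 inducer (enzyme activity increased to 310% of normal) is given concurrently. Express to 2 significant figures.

The CYP2C19 pathway (37% of clearance) rises to 3.1× activity: 0.37 × 3.1 = 1.147.
CYP2E1 (50%) and the residual 13% are unaffected.
Relative clearance = 1.147 + 0.5 + 0.13 = 1.777.
Steady-state concentration is inversely proportional to clearance, so the fold-change is 1 / 1.777 = 0.56.

0.56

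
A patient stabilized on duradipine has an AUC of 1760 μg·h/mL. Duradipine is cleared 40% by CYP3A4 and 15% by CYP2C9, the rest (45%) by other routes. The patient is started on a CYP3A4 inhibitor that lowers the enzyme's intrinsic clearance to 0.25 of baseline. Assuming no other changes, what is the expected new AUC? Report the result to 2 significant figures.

2.5 × 10³ μg·h/mL

The CYP3A4 pathway (40% of clearance) falls to 0.25× activity: 0.4 × 0.25 = 0.1.
CYP2C9 (15%) and the residual 45% are unaffected.
CL_new/CL_old = 0.1 + 0.15 + 0.45 = 0.7.
New AUC = baseline ÷ relative clearance = 1760 / 0.7 = 2.5 × 10³ μg·h/mL.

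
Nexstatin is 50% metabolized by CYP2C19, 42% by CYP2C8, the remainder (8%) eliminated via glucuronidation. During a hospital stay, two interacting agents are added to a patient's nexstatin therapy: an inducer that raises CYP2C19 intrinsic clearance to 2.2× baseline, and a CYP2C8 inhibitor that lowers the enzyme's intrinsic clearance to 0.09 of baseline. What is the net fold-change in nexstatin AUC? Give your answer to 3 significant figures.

The CYP2C19 pathway (50% of clearance) rises to 2.2× activity: 0.5 × 2.2 = 1.1.
The CYP2C8 pathway (42% of clearance) falls to 0.09× activity: 0.42 × 0.09 = 0.0378.
Non-CYP routes (8%) are unchanged.
Relative clearance = 1.1 + 0.0378 + 0.08 = 1.2178.
Because AUC varies inversely with clearance, the combined effect is 1 / 1.2178 = 0.821.

0.821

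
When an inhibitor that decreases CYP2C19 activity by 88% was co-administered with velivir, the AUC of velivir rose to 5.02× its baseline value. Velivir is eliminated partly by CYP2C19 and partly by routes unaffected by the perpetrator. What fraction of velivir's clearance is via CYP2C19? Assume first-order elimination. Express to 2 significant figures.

Call the CYP2C19 fraction fm. After the interaction, CL_new/CL_old = fm × 0.12 + (1 − fm).
AUC ratio = 1 / (new CL fraction), so new CL fraction = 1 / 5.02 = 0.1992.
fm × 0.12 + 1 − fm = 0.1992  ⇒  fm × (0.12 − 1) = −0.8008  ⇒  fm = 0.91.

0.91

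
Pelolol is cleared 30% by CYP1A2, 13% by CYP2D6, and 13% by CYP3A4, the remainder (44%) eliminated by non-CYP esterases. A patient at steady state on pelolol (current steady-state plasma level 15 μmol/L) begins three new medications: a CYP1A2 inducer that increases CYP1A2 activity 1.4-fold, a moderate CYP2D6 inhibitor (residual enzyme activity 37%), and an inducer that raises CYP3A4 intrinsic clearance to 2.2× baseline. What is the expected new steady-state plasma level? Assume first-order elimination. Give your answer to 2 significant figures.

CYP1A2: 0.3 × 1.4 = 0.42
CYP2D6: 0.13 × 0.37 = 0.0481
CYP3A4: 0.13 × 2.2 = 0.286
Other: 0.44 (unchanged)
New clearance relative to baseline: 0.42 + 0.0481 + 0.286 + 0.44 = 1.1941.
Dividing the baseline by the relative clearance: 15 / 1.1941 = 13 μmol/L.

13 μmol/L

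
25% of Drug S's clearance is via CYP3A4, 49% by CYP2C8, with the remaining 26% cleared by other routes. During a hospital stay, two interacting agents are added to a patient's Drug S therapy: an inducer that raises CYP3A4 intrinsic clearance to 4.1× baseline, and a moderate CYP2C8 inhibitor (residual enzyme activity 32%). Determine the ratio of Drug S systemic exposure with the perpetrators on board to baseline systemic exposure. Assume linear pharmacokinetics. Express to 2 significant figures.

The CYP3A4 pathway (25% of clearance) increases to 4.1× activity: 0.25 × 4.1 = 1.025.
The CYP2C8 pathway (49% of clearance) is reduced to 0.32× activity: 0.49 × 0.32 = 0.1568.
Non-CYP routes (26%) are unchanged.
Relative clearance = 1.025 + 0.1568 + 0.26 = 1.4418.
Because systemic exposure varies inversely with clearance, the combined effect is 1 / 1.4418 = 0.69.

0.69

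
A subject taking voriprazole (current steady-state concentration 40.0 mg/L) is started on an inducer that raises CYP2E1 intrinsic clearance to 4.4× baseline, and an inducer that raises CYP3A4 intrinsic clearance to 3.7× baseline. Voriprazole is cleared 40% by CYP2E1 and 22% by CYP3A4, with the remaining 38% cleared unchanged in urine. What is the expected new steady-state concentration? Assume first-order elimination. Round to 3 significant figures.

13.5 mg/L

CYP2E1: 0.4 × 4.4 = 1.76
CYP3A4: 0.22 × 3.7 = 0.814
Other: 0.38 (unchanged)
CL_new/CL_old = 1.76 + 0.814 + 0.38 = 2.954.
Dividing the baseline by the relative clearance: 40.0 / 2.954 = 13.5 mg/L.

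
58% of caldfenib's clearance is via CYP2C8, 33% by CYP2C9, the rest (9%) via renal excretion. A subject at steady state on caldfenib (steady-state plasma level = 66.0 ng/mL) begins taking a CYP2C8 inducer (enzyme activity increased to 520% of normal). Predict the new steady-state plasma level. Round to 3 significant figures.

The CYP2C8 pathway (58% of clearance) increases to 5.2× activity: 0.58 × 5.2 = 3.016.
CYP2C9 (33%) and the residual 9% are unaffected.
CL_new/CL_old = 3.016 + 0.33 + 0.09 = 3.436.
With dosing unchanged, steady-state plasma level scales as 1/CL: 66.0 / 3.436 = 19.2 ng/mL.

19.2 ng/mL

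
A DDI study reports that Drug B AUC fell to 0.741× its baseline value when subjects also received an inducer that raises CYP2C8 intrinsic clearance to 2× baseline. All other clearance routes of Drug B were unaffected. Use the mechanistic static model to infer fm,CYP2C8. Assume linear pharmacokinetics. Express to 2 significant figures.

CL'/CL = 1 / 0.741 = 1.35
2·fm + (1 − fm) = 1.35
fm = (1.35 − 1) / (2 − 1) = 0.35

0.35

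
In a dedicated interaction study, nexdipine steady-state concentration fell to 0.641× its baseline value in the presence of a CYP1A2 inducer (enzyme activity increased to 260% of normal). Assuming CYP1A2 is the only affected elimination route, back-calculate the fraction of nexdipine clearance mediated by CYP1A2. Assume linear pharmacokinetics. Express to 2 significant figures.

Call the CYP1A2 fraction fm. After the interaction, CL_new/CL_old = fm × 2.6 + (1 − fm).
Steady-state concentration ratio = 1 / (new CL fraction), so new CL fraction = 1 / 0.641 = 1.56.
fm × 2.6 + 1 − fm = 1.56  ⇒  fm × (2.6 − 1) = 0.5601  ⇒  fm = 0.35.

0.35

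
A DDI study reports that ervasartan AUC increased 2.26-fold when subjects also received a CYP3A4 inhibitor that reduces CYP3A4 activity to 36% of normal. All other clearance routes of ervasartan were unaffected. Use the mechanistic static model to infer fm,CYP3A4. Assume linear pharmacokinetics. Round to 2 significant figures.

Let x = fm,CYP3A4. Because AUC ∝ 1/CL, relative clearance fell to 1/2.26 = 0.4425.
Setting x·0.36 + (1 − x) = 0.4425 and solving: x = (0.4425 − 1)/(0.36 − 1) = 0.87.

0.87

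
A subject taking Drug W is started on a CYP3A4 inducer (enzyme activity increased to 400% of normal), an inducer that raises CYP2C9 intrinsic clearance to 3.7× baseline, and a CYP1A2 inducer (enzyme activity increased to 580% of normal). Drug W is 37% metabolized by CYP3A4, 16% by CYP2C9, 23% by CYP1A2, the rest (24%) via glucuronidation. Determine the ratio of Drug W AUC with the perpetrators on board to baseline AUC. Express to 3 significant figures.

0.274

CYP3A4: 0.37 × 4 = 1.48
CYP2C9: 0.16 × 3.7 = 0.592
CYP1A2: 0.23 × 5.8 = 1.334
Other: 0.24 (unchanged)
CL_new/CL_old = 1.48 + 0.592 + 1.334 + 0.24 = 3.646.
AUC ∝ 1/CL: fold-change = 1 / 3.646 = 0.274.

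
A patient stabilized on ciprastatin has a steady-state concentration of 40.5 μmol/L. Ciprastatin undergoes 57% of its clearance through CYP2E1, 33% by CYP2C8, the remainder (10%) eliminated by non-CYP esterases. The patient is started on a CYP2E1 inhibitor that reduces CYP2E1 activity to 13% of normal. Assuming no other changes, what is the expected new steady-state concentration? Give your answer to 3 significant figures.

80.3 μmol/L

CYP2E1: 0.57 × 0.13 = 0.0741
CYP2C8: 0.33 (unchanged)
Other: 0.1 (unchanged)
New clearance relative to baseline: 0.0741 + 0.33 + 0.1 = 0.5041.
Steady-state concentration ∝ 1/CL, so new value = 40.5 / 0.5041 = 80.3 μmol/L.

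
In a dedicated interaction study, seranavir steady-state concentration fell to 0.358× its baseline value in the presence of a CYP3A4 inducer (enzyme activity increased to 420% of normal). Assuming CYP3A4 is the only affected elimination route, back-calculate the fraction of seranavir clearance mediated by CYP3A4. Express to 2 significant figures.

Write x for the fraction cleared via CYP3A4. The observed steady-state concentration change means clearance rose to 1/0.358 = 2.793 of baseline.
Setting x·4.2 + (1 − x) = 2.793 and solving: x = (2.793 − 1)/(4.2 − 1) = 0.56.

0.56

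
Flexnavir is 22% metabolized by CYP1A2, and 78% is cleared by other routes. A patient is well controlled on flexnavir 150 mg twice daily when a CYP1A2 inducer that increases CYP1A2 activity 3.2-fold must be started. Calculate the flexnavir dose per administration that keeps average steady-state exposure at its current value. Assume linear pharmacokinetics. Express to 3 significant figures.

CYP1A2: 0.22 × 3.2 = 0.704
Other: 0.78 (unchanged)
CL_new/CL_old = 0.704 + 0.78 = 1.484.
Css,avg = (dose rate)/CL, so holding Css fixed requires dose ∝ CL: 150 × 1.484 = 223 mg.

223 mg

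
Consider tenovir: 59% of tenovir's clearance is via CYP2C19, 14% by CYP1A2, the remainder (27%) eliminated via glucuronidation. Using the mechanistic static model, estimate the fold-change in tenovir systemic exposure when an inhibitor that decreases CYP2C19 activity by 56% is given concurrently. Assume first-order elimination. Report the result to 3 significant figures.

CYP2C19: 0.59 × 0.44 = 0.2596
CYP1A2: 0.14 (unchanged)
Other: 0.27 (unchanged)
New clearance relative to baseline: 0.2596 + 0.14 + 0.27 = 0.6696.
Systemic exposure ratio = CL_old/CL_new = 1 / 0.6696 = 1.49.

1.49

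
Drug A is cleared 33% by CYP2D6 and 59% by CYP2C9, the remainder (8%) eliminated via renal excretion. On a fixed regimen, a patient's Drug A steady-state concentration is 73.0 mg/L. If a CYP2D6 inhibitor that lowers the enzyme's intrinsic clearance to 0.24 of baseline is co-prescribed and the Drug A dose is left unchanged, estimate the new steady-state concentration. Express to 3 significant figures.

The CYP2D6 pathway (33% of clearance) drops to 0.24× activity: 0.33 × 0.24 = 0.0792.
CYP2C9 (59%) and the residual 8% are unaffected.
Relative clearance = 0.0792 + 0.59 + 0.08 = 0.7492.
With dosing unchanged, steady-state concentration scales as 1/CL: 73.0 / 0.7492 = 97.4 mg/L.

97.4 mg/L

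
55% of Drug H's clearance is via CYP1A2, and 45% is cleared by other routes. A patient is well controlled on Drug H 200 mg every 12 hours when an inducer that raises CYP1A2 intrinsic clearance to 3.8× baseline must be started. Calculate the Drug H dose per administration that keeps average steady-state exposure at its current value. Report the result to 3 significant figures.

508 mg

The CYP1A2 pathway (55% of clearance) is boosted to 3.8× activity: 0.55 × 3.8 = 2.09.
The remaining 45% of clearance is unaffected.
New clearance relative to baseline: 2.09 + 0.45 = 2.54.
To maintain the same steady-state level, dose must scale with clearance: new dose = 200 × 2.54 = 508 mg.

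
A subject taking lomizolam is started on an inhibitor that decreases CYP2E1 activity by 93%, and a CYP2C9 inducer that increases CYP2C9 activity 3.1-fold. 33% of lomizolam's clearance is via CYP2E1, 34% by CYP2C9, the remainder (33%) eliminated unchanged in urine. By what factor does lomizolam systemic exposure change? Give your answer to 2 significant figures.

0.71

The CYP2E1 pathway (33% of clearance) drops to 0.07× activity: 0.33 × 0.07 = 0.0231.
The CYP2C9 pathway (34% of clearance) is boosted to 3.1× activity: 0.34 × 3.1 = 1.054.
Non-CYP routes (33%) are unchanged.
CL_new/CL_old = 0.0231 + 1.054 + 0.33 = 1.4071.
Net systemic exposure ratio = 1 / 1.4071 = 0.71.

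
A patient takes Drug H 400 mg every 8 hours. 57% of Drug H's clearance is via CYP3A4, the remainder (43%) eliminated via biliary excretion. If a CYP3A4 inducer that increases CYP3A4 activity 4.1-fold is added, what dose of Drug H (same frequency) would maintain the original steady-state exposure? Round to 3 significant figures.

CYP3A4: 0.57 × 4.1 = 2.337
Other: 0.43 (unchanged)
CL_new/CL_old = 2.337 + 0.43 = 2.767.
Css,avg = (dose rate)/CL, so holding Css fixed requires dose ∝ CL: 400 × 2.767 = 1.11 × 10³ mg.

1.11 × 10³ mg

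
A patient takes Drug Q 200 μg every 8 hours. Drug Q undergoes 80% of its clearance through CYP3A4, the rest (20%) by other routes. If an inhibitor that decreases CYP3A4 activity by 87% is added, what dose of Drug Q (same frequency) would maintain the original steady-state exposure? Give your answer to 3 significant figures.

The CYP3A4 pathway (80% of clearance) drops to 0.13× activity: 0.8 × 0.13 = 0.104.
Non-CYP routes (20%) are unchanged.
Relative clearance = 0.104 + 0.2 = 0.304.
Css,avg = (dose rate)/CL, so holding Css fixed requires dose ∝ CL: 200 × 0.304 = 60.8 μg.

60.8 μg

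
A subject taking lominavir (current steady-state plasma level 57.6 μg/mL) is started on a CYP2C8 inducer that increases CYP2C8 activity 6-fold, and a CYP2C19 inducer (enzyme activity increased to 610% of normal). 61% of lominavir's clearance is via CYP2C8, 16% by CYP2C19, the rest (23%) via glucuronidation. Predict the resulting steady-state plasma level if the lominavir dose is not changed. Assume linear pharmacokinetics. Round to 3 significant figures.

11.8 μg/mL

CYP2C8: 0.61 × 6 = 3.66
CYP2C19: 0.16 × 6.1 = 0.976
Other: 0.23 (unchanged)
New clearance relative to baseline: 3.66 + 0.976 + 0.23 = 4.866.
Dividing the baseline by the relative clearance: 57.6 / 4.866 = 11.8 μg/mL.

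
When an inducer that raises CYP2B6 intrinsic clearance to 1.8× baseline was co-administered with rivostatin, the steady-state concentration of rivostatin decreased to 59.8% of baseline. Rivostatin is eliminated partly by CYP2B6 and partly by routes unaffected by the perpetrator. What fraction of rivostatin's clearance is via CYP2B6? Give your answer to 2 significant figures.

Let fm be the CYP2B6 fraction. New clearance relative to baseline = fm × 1.8 + (1 − fm).
Steady-state concentration ratio = 1 / (new CL fraction), so new CL fraction = 1 / 0.598 = 1.672.
fm × 1.8 + 1 − fm = 1.672  ⇒  fm × (1.8 − 1) = 0.6722  ⇒  fm = 0.84.

0.84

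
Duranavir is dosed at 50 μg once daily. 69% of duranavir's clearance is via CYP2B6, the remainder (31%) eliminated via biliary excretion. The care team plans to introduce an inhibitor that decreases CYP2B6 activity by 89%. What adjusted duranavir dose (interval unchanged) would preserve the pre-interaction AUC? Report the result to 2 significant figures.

19 μg

CYP2B6: 0.69 × 0.11 = 0.0759
Other: 0.31 (unchanged)
Relative clearance = 0.0759 + 0.31 = 0.3859.
Exposure is unchanged when dose changes in proportion to clearance. New dose = 50 μg × 0.3859 = 19 μg.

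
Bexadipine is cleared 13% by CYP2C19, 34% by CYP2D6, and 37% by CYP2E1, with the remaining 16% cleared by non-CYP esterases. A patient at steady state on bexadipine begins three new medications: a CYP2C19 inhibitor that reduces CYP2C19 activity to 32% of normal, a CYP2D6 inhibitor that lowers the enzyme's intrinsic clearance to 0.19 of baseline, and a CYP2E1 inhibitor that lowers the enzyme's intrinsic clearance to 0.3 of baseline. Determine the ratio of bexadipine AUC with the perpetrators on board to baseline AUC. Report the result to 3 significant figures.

The CYP2C19 pathway (13% of clearance) is reduced to 0.32× activity: 0.13 × 0.32 = 0.0416.
The CYP2D6 pathway (34% of clearance) falls to 0.19× activity: 0.34 × 0.19 = 0.0646.
The CYP2E1 pathway (37% of clearance) drops to 0.3× activity: 0.37 × 0.3 = 0.111.
The remaining 16% of clearance is unaffected.
Relative clearance = 0.0416 + 0.0646 + 0.111 + 0.16 = 0.3772.
AUC ∝ 1/CL: fold-change = 1 / 0.3772 = 2.65.

2.65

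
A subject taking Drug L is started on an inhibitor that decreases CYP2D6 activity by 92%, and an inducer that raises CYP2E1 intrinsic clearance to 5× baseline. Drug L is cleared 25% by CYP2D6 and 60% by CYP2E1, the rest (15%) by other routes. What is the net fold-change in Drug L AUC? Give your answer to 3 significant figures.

0.315

The CYP2D6 pathway (25% of clearance) is reduced to 0.08× activity: 0.25 × 0.08 = 0.02.
The CYP2E1 pathway (60% of clearance) is boosted to 5× activity: 0.6 × 5 = 3.
The remaining 15% of clearance is unaffected.
Relative clearance = 0.02 + 3 + 0.15 = 3.17.
Net AUC ratio = 1 / 3.17 = 0.315.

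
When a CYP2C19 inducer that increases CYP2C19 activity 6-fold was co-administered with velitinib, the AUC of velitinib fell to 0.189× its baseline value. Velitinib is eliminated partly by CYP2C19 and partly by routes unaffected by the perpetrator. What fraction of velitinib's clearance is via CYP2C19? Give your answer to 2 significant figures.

0.86

CL'/CL = 1 / 0.189 = 5.291
6·fm + (1 − fm) = 5.291
fm = (5.291 − 1) / (6 − 1) = 0.86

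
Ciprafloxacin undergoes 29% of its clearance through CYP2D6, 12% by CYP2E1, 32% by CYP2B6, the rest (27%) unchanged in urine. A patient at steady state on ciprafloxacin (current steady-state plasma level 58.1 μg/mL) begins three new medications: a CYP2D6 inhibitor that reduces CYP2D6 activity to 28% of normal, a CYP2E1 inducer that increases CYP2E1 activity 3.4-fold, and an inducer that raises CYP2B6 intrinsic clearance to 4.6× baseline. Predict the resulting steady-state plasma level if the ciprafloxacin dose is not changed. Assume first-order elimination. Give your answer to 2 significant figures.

26 μg/mL

CYP2D6: 0.29 × 0.28 = 0.0812
CYP2E1: 0.12 × 3.4 = 0.408
CYP2B6: 0.32 × 4.6 = 1.472
Other: 0.27 (unchanged)
New clearance relative to baseline: 0.0812 + 0.408 + 1.472 + 0.27 = 2.2312.
New steady-state plasma level = 58.1 / 2.2312 = 26 μg/mL (concentration scales inversely with clearance).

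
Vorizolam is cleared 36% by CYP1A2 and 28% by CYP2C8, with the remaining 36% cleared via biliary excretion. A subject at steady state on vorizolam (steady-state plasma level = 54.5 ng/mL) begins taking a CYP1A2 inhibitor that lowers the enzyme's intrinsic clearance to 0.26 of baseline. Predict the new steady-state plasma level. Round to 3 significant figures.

The CYP1A2 pathway (36% of clearance) is reduced to 0.26× activity: 0.36 × 0.26 = 0.0936.
CYP2C8 (28%) and the residual 36% are unaffected.
CL_new/CL_old = 0.0936 + 0.28 + 0.36 = 0.7336.
With dosing unchanged, steady-state plasma level scales as 1/CL: 54.5 / 0.7336 = 74.3 ng/mL.

74.3 ng/mL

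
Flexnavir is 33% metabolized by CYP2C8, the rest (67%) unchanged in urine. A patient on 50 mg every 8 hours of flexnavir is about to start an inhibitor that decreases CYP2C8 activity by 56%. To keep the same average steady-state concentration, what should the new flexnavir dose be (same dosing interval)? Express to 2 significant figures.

41 mg

The CYP2C8 pathway (33% of clearance) drops to 0.44× activity: 0.33 × 0.44 = 0.1452.
Non-CYP routes (67%) are unchanged.
CL_new/CL_old = 0.1452 + 0.67 = 0.8152.
To maintain the same steady-state level, dose must scale with clearance: new dose = 50 × 0.8152 = 41 mg.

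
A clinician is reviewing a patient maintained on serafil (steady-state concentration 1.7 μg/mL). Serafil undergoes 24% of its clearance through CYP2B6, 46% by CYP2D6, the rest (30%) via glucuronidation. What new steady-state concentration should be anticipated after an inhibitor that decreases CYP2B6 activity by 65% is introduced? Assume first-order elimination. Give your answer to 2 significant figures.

The CYP2B6 pathway (24% of clearance) is reduced to 0.35× activity: 0.24 × 0.35 = 0.084.
CYP2D6 (46%) and the residual 30% are unaffected.
CL_new/CL_old = 0.084 + 0.46 + 0.3 = 0.844.
Steady-state concentration ∝ 1/CL, so new value = 1.7 / 0.844 = 2.0 μg/mL.

2.0 μg/mL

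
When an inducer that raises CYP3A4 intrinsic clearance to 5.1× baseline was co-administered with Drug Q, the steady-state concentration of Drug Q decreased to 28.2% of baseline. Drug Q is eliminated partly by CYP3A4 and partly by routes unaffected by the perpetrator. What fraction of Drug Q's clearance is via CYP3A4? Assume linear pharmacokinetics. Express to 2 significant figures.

CL'/CL = 1 / 0.282 = 3.546
5.1·fm + (1 − fm) = 3.546
fm = (3.546 − 1) / (5.1 − 1) = 0.62

0.62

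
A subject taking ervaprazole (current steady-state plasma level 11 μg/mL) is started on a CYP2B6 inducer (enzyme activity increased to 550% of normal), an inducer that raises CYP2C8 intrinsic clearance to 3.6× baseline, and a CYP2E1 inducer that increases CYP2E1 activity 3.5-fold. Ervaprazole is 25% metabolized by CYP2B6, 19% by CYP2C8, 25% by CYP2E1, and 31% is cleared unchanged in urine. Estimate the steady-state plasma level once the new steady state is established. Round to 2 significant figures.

The CYP2B6 pathway (25% of clearance) rises to 5.5× activity: 0.25 × 5.5 = 1.375.
The CYP2C8 pathway (19% of clearance) is boosted to 3.6× activity: 0.19 × 3.6 = 0.684.
The CYP2E1 pathway (25% of clearance) rises to 3.5× activity: 0.25 × 3.5 = 0.875.
The remaining 31% of clearance is unaffected.
New clearance relative to baseline: 1.375 + 0.684 + 0.875 + 0.31 = 3.244.
New steady-state plasma level = 11 / 3.244 = 3.4 μg/mL (concentration scales inversely with clearance).

3.4 μg/mL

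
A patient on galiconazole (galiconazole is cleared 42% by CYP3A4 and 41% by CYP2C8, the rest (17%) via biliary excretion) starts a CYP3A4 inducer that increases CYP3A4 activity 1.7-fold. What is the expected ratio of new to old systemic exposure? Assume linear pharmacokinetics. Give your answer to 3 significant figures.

The CYP3A4 pathway (42% of clearance) is boosted to 1.7× activity: 0.42 × 1.7 = 0.714.
CYP2C8 (41%) and the residual 17% are unaffected.
Relative clearance = 0.714 + 0.41 + 0.17 = 1.294.
Since systemic exposure ∝ 1/CL, the ratio is 1 / 1.294 = 0.773.

0.773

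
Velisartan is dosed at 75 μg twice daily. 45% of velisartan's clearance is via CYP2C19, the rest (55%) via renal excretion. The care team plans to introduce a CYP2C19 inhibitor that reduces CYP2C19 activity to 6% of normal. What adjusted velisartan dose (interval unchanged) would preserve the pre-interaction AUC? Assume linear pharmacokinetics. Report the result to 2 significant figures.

CYP2C19: 0.45 × 0.06 = 0.027
Other: 0.55 (unchanged)
CL_new/CL_old = 0.027 + 0.55 = 0.577.
To maintain the same steady-state level, dose must scale with clearance: new dose = 75 × 0.577 = 43 μg.

43 μg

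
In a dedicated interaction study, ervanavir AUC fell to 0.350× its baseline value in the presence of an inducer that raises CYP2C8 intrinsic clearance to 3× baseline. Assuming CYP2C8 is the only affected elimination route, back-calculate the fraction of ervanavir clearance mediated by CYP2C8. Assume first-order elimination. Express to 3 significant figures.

Let fm be the CYP2C8 fraction. New clearance relative to baseline = fm × 3 + (1 − fm).
AUC ratio = 1 / (new CL fraction), so new CL fraction = 1 / 0.350 = 2.857.
fm × 3 + 1 − fm = 2.857  ⇒  fm × (3 − 1) = 1.857  ⇒  fm = 0.929.

0.929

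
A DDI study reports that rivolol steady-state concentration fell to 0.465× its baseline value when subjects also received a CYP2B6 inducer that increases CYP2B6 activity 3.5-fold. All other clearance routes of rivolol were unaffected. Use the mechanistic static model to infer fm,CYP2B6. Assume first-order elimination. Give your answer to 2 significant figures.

0.46

Call the CYP2B6 fraction fm. After the interaction, CL_new/CL_old = fm × 3.5 + (1 − fm).
Steady-state concentration ratio = 1 / (new CL fraction), so new CL fraction = 1 / 0.465 = 2.151.
fm × 3.5 + 1 − fm = 2.151  ⇒  fm × (3.5 − 1) = 1.151  ⇒  fm = 0.46.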